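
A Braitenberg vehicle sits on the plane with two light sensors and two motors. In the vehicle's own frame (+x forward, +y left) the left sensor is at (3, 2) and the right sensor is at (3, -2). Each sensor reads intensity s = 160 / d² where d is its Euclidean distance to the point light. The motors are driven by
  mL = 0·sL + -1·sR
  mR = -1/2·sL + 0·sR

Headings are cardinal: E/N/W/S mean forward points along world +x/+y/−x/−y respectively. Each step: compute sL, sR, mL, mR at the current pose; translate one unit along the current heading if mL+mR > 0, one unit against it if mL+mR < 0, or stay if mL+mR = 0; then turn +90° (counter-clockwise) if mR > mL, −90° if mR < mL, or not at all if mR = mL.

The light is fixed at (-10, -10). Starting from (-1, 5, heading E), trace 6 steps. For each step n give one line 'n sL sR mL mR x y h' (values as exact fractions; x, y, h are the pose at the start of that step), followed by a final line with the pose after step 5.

0 160/433 160/313 -160/313 -80/433 -1 5 E
1 4/9 20/53 -20/53 -2/9 -2 5 N
2 160/169 160/281 -160/281 -80/169 -2 4 W
3 80/121 16/17 -16/17 -40/121 -1 4 S
4 160/433 160/313 -160/313 -80/433 -1 5 E
5 4/9 20/53 -20/53 -2/9 -2 5 N
final -2 4 W

n=0: pose=(-1,5,E); sL=160/433, sR=160/313; mL=-160/313, mR=-80/433; mL+mR=-94320/135529 → advance -1; mR−mL=44240/135529 → turn +1·90°
n=1: pose=(-2,5,N); sL=4/9, sR=20/53; mL=-20/53, mR=-2/9; mL+mR=-286/477 → advance -1; mR−mL=74/477 → turn +1·90°
n=2: pose=(-2,4,W); sL=160/169, sR=160/281; mL=-160/281, mR=-80/169; mL+mR=-49520/47489 → advance -1; mR−mL=4560/47489 → turn +1·90°
n=3: pose=(-1,4,S); sL=80/121, sR=16/17; mL=-16/17, mR=-40/121; mL+mR=-2616/2057 → advance -1; mR−mL=1256/2057 → turn +1·90°
n=4: pose=(-1,5,E); sL=160/433, sR=160/313; mL=-160/313, mR=-80/433; mL+mR=-94320/135529 → advance -1; mR−mL=44240/135529 → turn +1·90°
n=5: pose=(-2,5,N); sL=4/9, sR=20/53; mL=-20/53, mR=-2/9; mL+mR=-286/477 → advance -1; mR−mL=74/477 → turn +1·90°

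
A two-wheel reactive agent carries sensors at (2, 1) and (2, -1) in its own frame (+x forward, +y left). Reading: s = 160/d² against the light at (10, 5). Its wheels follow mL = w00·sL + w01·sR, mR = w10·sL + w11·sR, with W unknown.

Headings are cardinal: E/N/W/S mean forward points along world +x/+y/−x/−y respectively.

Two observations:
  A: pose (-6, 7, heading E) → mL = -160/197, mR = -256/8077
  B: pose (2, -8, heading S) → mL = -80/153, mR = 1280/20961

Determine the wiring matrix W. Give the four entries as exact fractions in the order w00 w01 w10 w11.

obs A: pose=(-6,7,E) → sL=32/41, sR=160/197, mL=-160/197, mR=-256/8077
obs B: pose=(2,-8,S) → sL=80/137, sR=80/153, mL=-80/153, mR=1280/20961
sensor matrix S = [[32/41, 160/197], [80/137, 80/153]]; det S = -11202560/169301997
solve [mL_A; mL_B] = S·[w00; w01] and [mR_A; mR_B] = S·[w10; w11]:
  w00 = 0, w01 = -1, w10 = 1, w11 = -1

0 -1 1 -1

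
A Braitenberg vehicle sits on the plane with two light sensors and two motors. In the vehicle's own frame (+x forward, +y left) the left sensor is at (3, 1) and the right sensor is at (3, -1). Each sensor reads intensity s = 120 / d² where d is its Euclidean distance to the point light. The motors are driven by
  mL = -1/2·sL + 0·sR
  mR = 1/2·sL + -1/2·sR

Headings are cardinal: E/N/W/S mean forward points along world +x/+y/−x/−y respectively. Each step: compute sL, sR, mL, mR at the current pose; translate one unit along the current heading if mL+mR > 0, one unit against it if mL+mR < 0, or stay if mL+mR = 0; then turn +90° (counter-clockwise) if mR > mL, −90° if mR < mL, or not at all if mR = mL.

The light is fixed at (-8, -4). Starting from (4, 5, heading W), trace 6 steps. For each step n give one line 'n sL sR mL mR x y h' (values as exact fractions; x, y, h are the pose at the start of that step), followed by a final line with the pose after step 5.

n=0: pose=(4,5,W); sL=24/29, sR=120/181; mL=-12/29, mR=432/5249; mL+mR=-60/181 → advance -1; mR−mL=2604/5249 → turn +1·90°
n=1: pose=(5,5,S); sL=15/29, sR=2/3; mL=-15/58, mR=-13/174; mL+mR=-1/3 → advance -1; mR−mL=16/87 → turn +1·90°
n=2: pose=(5,6,E); sL=120/377, sR=120/337; mL=-60/377, mR=-2400/127049; mL+mR=-60/337 → advance -1; mR−mL=17820/127049 → turn +1·90°
n=3: pose=(4,6,N); sL=12/29, sR=60/169; mL=-6/29, mR=144/4901; mL+mR=-30/169 → advance -1; mR−mL=1158/4901 → turn +1·90°
n=4: pose=(4,5,W); sL=24/29, sR=120/181; mL=-12/29, mR=432/5249; mL+mR=-60/181 → advance -1; mR−mL=2604/5249 → turn +1·90°
n=5: pose=(5,5,S); sL=15/29, sR=2/3; mL=-15/58, mR=-13/174; mL+mR=-1/3 → advance -1; mR−mL=16/87 → turn +1·90°

0 24/29 120/181 -12/29 432/5249 4 5 W
1 15/29 2/3 -15/58 -13/174 5 5 S
2 120/377 120/337 -60/377 -2400/127049 5 6 E
3 12/29 60/169 -6/29 144/4901 4 6 N
4 24/29 120/181 -12/29 432/5249 4 5 W
5 15/29 2/3 -15/58 -13/174 5 5 S
final 5 6 E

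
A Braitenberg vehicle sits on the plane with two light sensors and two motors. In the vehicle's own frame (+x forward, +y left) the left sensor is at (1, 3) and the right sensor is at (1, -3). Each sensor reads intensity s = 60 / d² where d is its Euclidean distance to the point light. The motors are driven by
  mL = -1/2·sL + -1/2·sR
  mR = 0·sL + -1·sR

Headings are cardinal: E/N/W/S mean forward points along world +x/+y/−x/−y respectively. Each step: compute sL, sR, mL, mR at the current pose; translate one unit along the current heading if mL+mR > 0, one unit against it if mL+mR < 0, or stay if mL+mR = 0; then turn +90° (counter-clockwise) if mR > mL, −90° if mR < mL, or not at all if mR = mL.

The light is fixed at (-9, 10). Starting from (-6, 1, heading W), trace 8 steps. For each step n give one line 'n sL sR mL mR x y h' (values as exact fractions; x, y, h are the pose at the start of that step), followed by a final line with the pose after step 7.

n=0: pose=(-6,1,W); sL=15/37, sR=3/2; mL=-141/148, mR=-3/2; mL+mR=-363/148 → advance -1; mR−mL=-81/148 → turn -1·90°
n=1: pose=(-5,1,N); sL=12/13, sR=60/113; mL=-1068/1469, mR=-60/113; mL+mR=-1848/1469 → advance -1; mR−mL=288/1469 → turn +1·90°
n=2: pose=(-5,0,W); sL=30/89, sR=30/29; mL=-1770/2581, mR=-30/29; mL+mR=-4440/2581 → advance -1; mR−mL=-900/2581 → turn -1·90°
n=3: pose=(-4,0,N); sL=12/17, sR=12/29; mL=-276/493, mR=-12/29; mL+mR=-480/493 → advance -1; mR−mL=72/493 → turn +1·90°
n=4: pose=(-4,-1,W); sL=15/53, sR=3/4; mL=-219/424, mR=-3/4; mL+mR=-537/424 → advance -1; mR−mL=-99/424 → turn -1·90°
n=5: pose=(-3,-1,N); sL=60/109, sR=60/181; mL=-8700/19729, mR=-60/181; mL+mR=-15240/19729 → advance -1; mR−mL=2160/19729 → turn +1·90°
n=6: pose=(-3,-2,W); sL=6/25, sR=30/53; mL=-534/1325, mR=-30/53; mL+mR=-1284/1325 → advance -1; mR−mL=-216/1325 → turn -1·90°
n=7: pose=(-2,-2,N); sL=60/137, sR=60/221; mL=-10740/30277, mR=-60/221; mL+mR=-18960/30277 → advance -1; mR−mL=2520/30277 → turn +1·90°

0 15/37 3/2 -141/148 -3/2 -6 1 W
1 12/13 60/113 -1068/1469 -60/113 -5 1 N
2 30/89 30/29 -1770/2581 -30/29 -5 0 W
3 12/17 12/29 -276/493 -12/29 -4 0 N
4 15/53 3/4 -219/424 -3/4 -4 -1 W
5 60/109 60/181 -8700/19729 -60/181 -3 -1 N
6 6/25 30/53 -534/1325 -30/53 -3 -2 W
7 60/137 60/221 -10740/30277 -60/221 -2 -2 N
final -2 -3 W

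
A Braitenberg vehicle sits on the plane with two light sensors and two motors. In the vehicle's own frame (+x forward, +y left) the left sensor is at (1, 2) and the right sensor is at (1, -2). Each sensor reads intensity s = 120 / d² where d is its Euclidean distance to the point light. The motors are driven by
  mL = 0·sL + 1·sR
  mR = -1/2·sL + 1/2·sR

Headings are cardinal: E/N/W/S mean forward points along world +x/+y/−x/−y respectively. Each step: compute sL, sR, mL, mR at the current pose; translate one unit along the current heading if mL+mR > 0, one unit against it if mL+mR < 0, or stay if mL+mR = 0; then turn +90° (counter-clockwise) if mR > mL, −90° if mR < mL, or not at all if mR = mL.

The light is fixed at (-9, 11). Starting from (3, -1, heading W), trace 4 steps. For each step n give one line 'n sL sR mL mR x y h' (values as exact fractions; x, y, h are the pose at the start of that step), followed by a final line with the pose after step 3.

n=0: pose=(3,-1,W); sL=120/317, sR=120/221; mL=120/221, mR=5760/70057; mL+mR=43800/70057 → advance +1; mR−mL=-32280/70057 → turn -1·90°
n=1: pose=(2,-1,N); sL=60/101, sR=12/29; mL=12/29, mR=-264/2929; mL+mR=948/2929 → advance +1; mR−mL=-1476/2929 → turn -1·90°
n=2: pose=(2,0,E); sL=8/15, sR=120/313; mL=120/313, mR=-352/4695; mL+mR=1448/4695 → advance +1; mR−mL=-2152/4695 → turn -1·90°
n=3: pose=(3,0,S); sL=6/17, sR=30/61; mL=30/61, mR=72/1037; mL+mR=582/1037 → advance +1; mR−mL=-438/1037 → turn -1·90°

0 120/317 120/221 120/221 5760/70057 3 -1 W
1 60/101 12/29 12/29 -264/2929 2 -1 N
2 8/15 120/313 120/313 -352/4695 2 0 E
3 6/17 30/61 30/61 72/1037 3 0 S
final 3 -1 W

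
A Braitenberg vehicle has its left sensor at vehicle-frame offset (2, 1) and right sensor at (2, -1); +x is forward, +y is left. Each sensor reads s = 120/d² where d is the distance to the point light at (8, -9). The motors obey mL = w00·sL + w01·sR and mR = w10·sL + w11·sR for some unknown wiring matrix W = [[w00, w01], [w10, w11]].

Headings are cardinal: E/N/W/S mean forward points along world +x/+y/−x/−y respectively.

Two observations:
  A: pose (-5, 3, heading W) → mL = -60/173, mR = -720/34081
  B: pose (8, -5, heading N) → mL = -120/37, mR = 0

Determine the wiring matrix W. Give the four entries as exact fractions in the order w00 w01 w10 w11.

obs A: pose=(-5,3,W) → sL=60/173, sR=60/197, mL=-60/173, mR=-720/34081
obs B: pose=(8,-5,N) → sL=120/37, sR=120/37, mL=-120/37, mR=0
sensor matrix S = [[60/173, 60/197], [120/37, 120/37]]; det S = 172800/1260997
solve [mL_A; mL_B] = S·[w00; w01] and [mR_A; mR_B] = S·[w10; w11]:
  w00 = -1, w01 = 0, w10 = -1/2, w11 = 1/2

-1 0 -1/2 1/2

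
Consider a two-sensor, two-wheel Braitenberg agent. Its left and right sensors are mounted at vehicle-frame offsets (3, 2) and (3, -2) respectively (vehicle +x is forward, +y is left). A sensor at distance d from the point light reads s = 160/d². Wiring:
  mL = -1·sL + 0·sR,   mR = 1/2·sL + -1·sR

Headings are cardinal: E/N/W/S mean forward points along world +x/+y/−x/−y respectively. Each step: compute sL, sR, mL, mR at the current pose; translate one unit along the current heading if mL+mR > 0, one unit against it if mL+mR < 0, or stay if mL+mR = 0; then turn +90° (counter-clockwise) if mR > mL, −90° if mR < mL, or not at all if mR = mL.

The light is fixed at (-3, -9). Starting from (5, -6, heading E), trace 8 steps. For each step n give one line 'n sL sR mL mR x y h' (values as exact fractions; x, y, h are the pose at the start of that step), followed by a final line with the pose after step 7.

n=0: pose=(5,-6,E); sL=80/73, sR=80/61; mL=-80/73, mR=-3400/4453; mL+mR=-8280/4453 → advance -1; mR−mL=1480/4453 → turn +1·90°
n=1: pose=(4,-6,N); sL=160/61, sR=160/117; mL=-160/61, mR=-400/7137; mL+mR=-19120/7137 → advance -1; mR−mL=18320/7137 → turn +1·90°
n=2: pose=(4,-7,W); sL=10, sR=5; mL=-10, mR=0; mL+mR=-10 → advance -1; mR−mL=10 → turn +1·90°
n=3: pose=(5,-7,S); sL=160/101, sR=160/37; mL=-160/101, mR=-13200/3737; mL+mR=-19120/3737 → advance -1; mR−mL=-7280/3737 → turn -1·90°
n=4: pose=(5,-6,W); sL=80/13, sR=16/5; mL=-80/13, mR=-8/65; mL+mR=-408/65 → advance -1; mR−mL=392/65 → turn +1·90°
n=5: pose=(6,-6,S); sL=160/121, sR=160/49; mL=-160/121, mR=-15440/5929; mL+mR=-23280/5929 → advance -1; mR−mL=-7600/5929 → turn -1·90°
n=6: pose=(6,-5,W); sL=4, sR=20/9; mL=-4, mR=-2/9; mL+mR=-38/9 → advance -1; mR−mL=34/9 → turn +1·90°
n=7: pose=(7,-5,S); sL=32/29, sR=32/13; mL=-32/29, mR=-720/377; mL+mR=-1136/377 → advance -1; mR−mL=-304/377 → turn -1·90°

0 80/73 80/61 -80/73 -3400/4453 5 -6 E
1 160/61 160/117 -160/61 -400/7137 4 -6 N
2 10 5 -10 0 4 -7 W
3 160/101 160/37 -160/101 -13200/3737 5 -7 S
4 80/13 16/5 -80/13 -8/65 5 -6 W
5 160/121 160/49 -160/121 -15440/5929 6 -6 S
6 4 20/9 -4 -2/9 6 -5 W
7 32/29 32/13 -32/29 -720/377 7 -5 S
final 7 -4 W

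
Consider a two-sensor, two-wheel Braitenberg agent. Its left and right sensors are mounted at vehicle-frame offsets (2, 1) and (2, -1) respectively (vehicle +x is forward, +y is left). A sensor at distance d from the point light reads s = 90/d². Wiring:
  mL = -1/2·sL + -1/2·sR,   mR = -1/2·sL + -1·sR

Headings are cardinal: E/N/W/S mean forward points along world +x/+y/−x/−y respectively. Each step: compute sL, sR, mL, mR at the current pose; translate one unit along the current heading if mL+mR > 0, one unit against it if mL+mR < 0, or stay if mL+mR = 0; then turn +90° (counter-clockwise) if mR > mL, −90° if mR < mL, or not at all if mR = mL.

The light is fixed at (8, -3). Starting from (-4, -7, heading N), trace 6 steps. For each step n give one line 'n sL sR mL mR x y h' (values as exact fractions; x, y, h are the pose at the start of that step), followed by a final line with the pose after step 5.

0 90/173 18/25 -2682/4325 -4239/4325 -4 -7 N
1 45/58 45/68 -2835/3944 -1035/986 -4 -8 E
2 90/193 18/49 -3942/9457 -5679/9457 -5 -8 S
3 9/25 5/13 -121/325 -367/650 -5 -7 W
4 90/173 18/25 -2682/4325 -4239/4325 -4 -7 N
5 45/58 45/68 -2835/3944 -1035/986 -4 -8 E
final -5 -8 S

n=0: pose=(-4,-7,N); sL=90/173, sR=18/25; mL=-2682/4325, mR=-4239/4325; mL+mR=-6921/4325 → advance -1; mR−mL=-9/25 → turn -1·90°
n=1: pose=(-4,-8,E); sL=45/58, sR=45/68; mL=-2835/3944, mR=-1035/986; mL+mR=-6975/3944 → advance -1; mR−mL=-45/136 → turn -1·90°
n=2: pose=(-5,-8,S); sL=90/193, sR=18/49; mL=-3942/9457, mR=-5679/9457; mL+mR=-9621/9457 → advance -1; mR−mL=-9/49 → turn -1·90°
n=3: pose=(-5,-7,W); sL=9/25, sR=5/13; mL=-121/325, mR=-367/650; mL+mR=-609/650 → advance -1; mR−mL=-5/26 → turn -1·90°
n=4: pose=(-4,-7,N); sL=90/173, sR=18/25; mL=-2682/4325, mR=-4239/4325; mL+mR=-6921/4325 → advance -1; mR−mL=-9/25 → turn -1·90°
n=5: pose=(-4,-8,E); sL=45/58, sR=45/68; mL=-2835/3944, mR=-1035/986; mL+mR=-6975/3944 → advance -1; mR−mL=-45/136 → turn -1·90°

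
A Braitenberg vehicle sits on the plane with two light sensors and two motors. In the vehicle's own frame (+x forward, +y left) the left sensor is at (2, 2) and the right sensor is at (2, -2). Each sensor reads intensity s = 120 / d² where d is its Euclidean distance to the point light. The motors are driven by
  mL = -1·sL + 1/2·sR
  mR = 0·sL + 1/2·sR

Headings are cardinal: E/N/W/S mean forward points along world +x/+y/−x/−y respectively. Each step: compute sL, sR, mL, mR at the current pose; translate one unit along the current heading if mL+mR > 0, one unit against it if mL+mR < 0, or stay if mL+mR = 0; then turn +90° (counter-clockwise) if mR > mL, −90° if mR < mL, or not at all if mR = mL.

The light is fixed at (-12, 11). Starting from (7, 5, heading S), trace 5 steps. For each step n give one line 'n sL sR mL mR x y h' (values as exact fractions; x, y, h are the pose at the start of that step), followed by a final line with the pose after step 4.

n=0: pose=(7,5,S); sL=24/101, sR=120/353; mL=-2412/35653, mR=60/353; mL+mR=3648/35653 → advance +1; mR−mL=24/101 → turn +1·90°
n=1: pose=(7,4,E); sL=60/233, sR=20/87; mL=-2890/20271, mR=10/87; mL+mR=-560/20271 → advance -1; mR−mL=60/233 → turn +1·90°
n=2: pose=(6,4,N); sL=120/281, sR=24/85; mL=-6828/23885, mR=12/85; mL+mR=-3456/23885 → advance -1; mR−mL=120/281 → turn +1·90°
n=3: pose=(6,3,W); sL=30/89, sR=30/73; mL=-855/6497, mR=15/73; mL+mR=480/6497 → advance +1; mR−mL=30/89 → turn +1·90°
n=4: pose=(5,3,S); sL=120/461, sR=24/65; mL=-2268/29965, mR=12/65; mL+mR=3264/29965 → advance +1; mR−mL=120/461 → turn +1·90°

0 24/101 120/353 -2412/35653 60/353 7 5 S
1 60/233 20/87 -2890/20271 10/87 7 4 E
2 120/281 24/85 -6828/23885 12/85 6 4 N
3 30/89 30/73 -855/6497 15/73 6 3 W
4 120/461 24/65 -2268/29965 12/65 5 3 S
final 5 2 E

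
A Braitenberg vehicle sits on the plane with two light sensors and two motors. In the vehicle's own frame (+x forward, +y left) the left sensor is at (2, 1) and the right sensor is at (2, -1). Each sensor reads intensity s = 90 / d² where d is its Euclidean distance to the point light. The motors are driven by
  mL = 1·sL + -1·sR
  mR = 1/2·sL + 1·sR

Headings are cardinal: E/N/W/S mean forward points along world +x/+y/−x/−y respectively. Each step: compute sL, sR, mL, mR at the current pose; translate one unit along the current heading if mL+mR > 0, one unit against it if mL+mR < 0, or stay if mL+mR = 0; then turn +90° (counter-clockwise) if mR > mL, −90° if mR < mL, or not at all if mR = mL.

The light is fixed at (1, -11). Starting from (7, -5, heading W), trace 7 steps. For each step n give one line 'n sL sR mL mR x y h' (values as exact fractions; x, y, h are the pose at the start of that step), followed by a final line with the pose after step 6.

0 90/41 18/13 432/533 1323/533 7 -5 W
1 45/26 45/16 -225/208 765/208 6 -5 S
2 18/17 18/13 -72/221 423/221 6 -6 E
3 45/37 45/49 540/1813 5535/3626 7 -6 N
4 90/41 18/13 432/533 1323/533 7 -5 W
5 45/26 45/16 -225/208 765/208 6 -5 S
6 18/17 18/13 -72/221 423/221 6 -6 E
final 7 -6 N

n=0: pose=(7,-5,W); sL=90/41, sR=18/13; mL=432/533, mR=1323/533; mL+mR=135/41 → advance +1; mR−mL=891/533 → turn +1·90°
n=1: pose=(6,-5,S); sL=45/26, sR=45/16; mL=-225/208, mR=765/208; mL+mR=135/52 → advance +1; mR−mL=495/104 → turn +1·90°
n=2: pose=(6,-6,E); sL=18/17, sR=18/13; mL=-72/221, mR=423/221; mL+mR=27/17 → advance +1; mR−mL=495/221 → turn +1·90°
n=3: pose=(7,-6,N); sL=45/37, sR=45/49; mL=540/1813, mR=5535/3626; mL+mR=135/74 → advance +1; mR−mL=4455/3626 → turn +1·90°
n=4: pose=(7,-5,W); sL=90/41, sR=18/13; mL=432/533, mR=1323/533; mL+mR=135/41 → advance +1; mR−mL=891/533 → turn +1·90°
n=5: pose=(6,-5,S); sL=45/26, sR=45/16; mL=-225/208, mR=765/208; mL+mR=135/52 → advance +1; mR−mL=495/104 → turn +1·90°
n=6: pose=(6,-6,E); sL=18/17, sR=18/13; mL=-72/221, mR=423/221; mL+mR=27/17 → advance +1; mR−mL=495/221 → turn +1·90°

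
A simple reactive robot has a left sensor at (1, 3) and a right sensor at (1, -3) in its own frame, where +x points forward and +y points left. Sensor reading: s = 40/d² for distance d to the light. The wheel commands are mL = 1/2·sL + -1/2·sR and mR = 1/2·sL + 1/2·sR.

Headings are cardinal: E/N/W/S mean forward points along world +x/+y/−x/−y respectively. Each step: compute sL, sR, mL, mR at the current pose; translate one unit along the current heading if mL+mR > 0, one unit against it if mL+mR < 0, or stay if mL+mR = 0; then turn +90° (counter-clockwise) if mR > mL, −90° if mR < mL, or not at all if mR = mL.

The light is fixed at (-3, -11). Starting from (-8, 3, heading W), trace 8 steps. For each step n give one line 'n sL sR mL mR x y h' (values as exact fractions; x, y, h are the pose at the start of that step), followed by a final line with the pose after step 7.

n=0: pose=(-8,3,W); sL=40/157, sR=8/65; mL=672/10205, mR=1928/10205; mL+mR=40/157 → advance +1; mR−mL=8/65 → turn +1·90°
n=1: pose=(-9,3,S); sL=20/89, sR=4/25; mL=72/2225, mR=428/2225; mL+mR=20/89 → advance +1; mR−mL=4/25 → turn +1·90°
n=2: pose=(-9,2,E); sL=40/281, sR=8/25; mL=-624/7025, mR=1624/7025; mL+mR=40/281 → advance +1; mR−mL=8/25 → turn +1·90°
n=3: pose=(-8,2,N); sL=2/13, sR=1/5; mL=-3/130, mR=23/130; mL+mR=2/13 → advance +1; mR−mL=1/5 → turn +1·90°
n=4: pose=(-8,3,W); sL=40/157, sR=8/65; mL=672/10205, mR=1928/10205; mL+mR=40/157 → advance +1; mR−mL=8/65 → turn +1·90°
n=5: pose=(-9,3,S); sL=20/89, sR=4/25; mL=72/2225, mR=428/2225; mL+mR=20/89 → advance +1; mR−mL=4/25 → turn +1·90°
n=6: pose=(-9,2,E); sL=40/281, sR=8/25; mL=-624/7025, mR=1624/7025; mL+mR=40/281 → advance +1; mR−mL=8/25 → turn +1·90°
n=7: pose=(-8,2,N); sL=2/13, sR=1/5; mL=-3/130, mR=23/130; mL+mR=2/13 → advance +1; mR−mL=1/5 → turn +1·90°

0 40/157 8/65 672/10205 1928/10205 -8 3 W
1 20/89 4/25 72/2225 428/2225 -9 3 S
2 40/281 8/25 -624/7025 1624/7025 -9 2 E
3 2/13 1/5 -3/130 23/130 -8 2 N
4 40/157 8/65 672/10205 1928/10205 -8 3 W
5 20/89 4/25 72/2225 428/2225 -9 3 S
6 40/281 8/25 -624/7025 1624/7025 -9 2 E
7 2/13 1/5 -3/130 23/130 -8 2 N
final -8 3 W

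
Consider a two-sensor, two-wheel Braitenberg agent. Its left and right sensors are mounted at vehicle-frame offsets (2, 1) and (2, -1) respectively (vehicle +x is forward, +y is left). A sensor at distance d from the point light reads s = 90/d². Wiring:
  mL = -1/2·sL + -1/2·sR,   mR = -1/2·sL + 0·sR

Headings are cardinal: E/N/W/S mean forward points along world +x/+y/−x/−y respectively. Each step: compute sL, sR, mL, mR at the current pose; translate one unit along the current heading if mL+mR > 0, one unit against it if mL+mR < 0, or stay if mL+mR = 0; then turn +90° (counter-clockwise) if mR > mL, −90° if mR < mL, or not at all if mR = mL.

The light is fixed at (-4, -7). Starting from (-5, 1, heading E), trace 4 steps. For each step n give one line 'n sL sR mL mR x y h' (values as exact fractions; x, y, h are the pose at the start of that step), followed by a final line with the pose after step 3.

0 45/41 9/5 -297/205 -45/82 -5 1 E
1 90/109 90/101 -9450/11009 -45/109 -6 1 N
2 45/26 9/8 -297/208 -45/52 -6 0 W
3 18/5 90/29 -486/145 -9/5 -5 0 S
final -5 1 E

n=0: pose=(-5,1,E); sL=45/41, sR=9/5; mL=-297/205, mR=-45/82; mL+mR=-819/410 → advance -1; mR−mL=9/10 → turn +1·90°
n=1: pose=(-6,1,N); sL=90/109, sR=90/101; mL=-9450/11009, mR=-45/109; mL+mR=-13995/11009 → advance -1; mR−mL=45/101 → turn +1·90°
n=2: pose=(-6,0,W); sL=45/26, sR=9/8; mL=-297/208, mR=-45/52; mL+mR=-477/208 → advance -1; mR−mL=9/16 → turn +1·90°
n=3: pose=(-5,0,S); sL=18/5, sR=90/29; mL=-486/145, mR=-9/5; mL+mR=-747/145 → advance -1; mR−mL=45/29 → turn +1·90°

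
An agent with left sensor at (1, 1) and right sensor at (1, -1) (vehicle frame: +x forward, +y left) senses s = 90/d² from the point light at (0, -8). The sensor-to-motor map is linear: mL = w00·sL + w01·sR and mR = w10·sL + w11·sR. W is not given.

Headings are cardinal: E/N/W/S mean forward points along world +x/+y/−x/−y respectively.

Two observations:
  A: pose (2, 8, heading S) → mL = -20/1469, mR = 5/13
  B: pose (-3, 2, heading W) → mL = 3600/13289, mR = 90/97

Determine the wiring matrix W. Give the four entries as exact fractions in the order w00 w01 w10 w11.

obs A: pose=(2,8,S) → sL=5/13, sR=45/113, mL=-20/1469, mR=5/13
obs B: pose=(-3,2,W) → sL=90/97, sR=90/137, mL=3600/13289, mR=90/97
sensor matrix S = [[5/13, 45/113], [90/97, 90/137]]; det S = -2280600/19521541
solve [mL_A; mL_B] = S·[w00; w01] and [mR_A; mR_B] = S·[w10; w11]:
  w00 = 1, w01 = -1, w10 = 1, w11 = 0

1 -1 1 0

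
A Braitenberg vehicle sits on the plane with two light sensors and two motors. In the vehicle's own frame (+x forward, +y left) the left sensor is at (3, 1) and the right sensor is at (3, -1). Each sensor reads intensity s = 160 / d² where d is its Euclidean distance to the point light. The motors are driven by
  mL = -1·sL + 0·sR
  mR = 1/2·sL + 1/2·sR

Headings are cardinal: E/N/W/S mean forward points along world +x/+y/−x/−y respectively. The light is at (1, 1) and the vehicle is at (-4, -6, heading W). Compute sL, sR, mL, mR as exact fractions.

left sensor world pos  = (-7, -7); dL² = 128
right sensor world pos = (-7, -5); dR² = 100
sL = 160/128 = 5/4
sR = 160/100 = 8/5
mL = -1·sL + 0·sR = -5/4
mR = 1/2·sL + 1/2·sR = 57/40

5/4 8/5 -5/4 57/40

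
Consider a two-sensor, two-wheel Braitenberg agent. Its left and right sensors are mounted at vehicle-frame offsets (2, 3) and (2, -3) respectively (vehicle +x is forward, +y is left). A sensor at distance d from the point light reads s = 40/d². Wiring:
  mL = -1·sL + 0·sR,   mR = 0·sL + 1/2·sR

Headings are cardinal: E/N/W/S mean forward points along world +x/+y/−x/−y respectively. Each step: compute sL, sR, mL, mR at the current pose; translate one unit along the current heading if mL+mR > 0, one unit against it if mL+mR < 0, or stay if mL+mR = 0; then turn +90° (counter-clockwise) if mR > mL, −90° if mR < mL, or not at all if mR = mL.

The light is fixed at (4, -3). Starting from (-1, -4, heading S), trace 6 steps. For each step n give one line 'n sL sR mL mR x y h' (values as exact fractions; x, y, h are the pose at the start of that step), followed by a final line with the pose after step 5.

n=0: pose=(-1,-4,S); sL=40/13, sR=40/73; mL=-40/13, mR=20/73; mL+mR=-2660/949 → advance -1; mR−mL=3180/949 → turn +1·90°
n=1: pose=(-1,-3,E); sL=20/9, sR=20/9; mL=-20/9, mR=10/9; mL+mR=-10/9 → advance -1; mR−mL=10/3 → turn +1·90°
n=2: pose=(-2,-3,N); sL=8/17, sR=40/13; mL=-8/17, mR=20/13; mL+mR=236/221 → advance +1; mR−mL=444/221 → turn +1·90°
n=3: pose=(-2,-2,W); sL=10/17, sR=1/2; mL=-10/17, mR=1/4; mL+mR=-23/68 → advance -1; mR−mL=57/68 → turn +1·90°
n=4: pose=(-1,-2,S); sL=8, sR=8/13; mL=-8, mR=4/13; mL+mR=-100/13 → advance -1; mR−mL=108/13 → turn +1·90°
n=5: pose=(-1,-1,E); sL=20/17, sR=4; mL=-20/17, mR=2; mL+mR=14/17 → advance +1; mR−mL=54/17 → turn +1·90°

0 40/13 40/73 -40/13 20/73 -1 -4 S
1 20/9 20/9 -20/9 10/9 -1 -3 E
2 8/17 40/13 -8/17 20/13 -2 -3 N
3 10/17 1/2 -10/17 1/4 -2 -2 W
4 8 8/13 -8 4/13 -1 -2 S
5 20/17 4 -20/17 2 -1 -1 E
final 0 -1 N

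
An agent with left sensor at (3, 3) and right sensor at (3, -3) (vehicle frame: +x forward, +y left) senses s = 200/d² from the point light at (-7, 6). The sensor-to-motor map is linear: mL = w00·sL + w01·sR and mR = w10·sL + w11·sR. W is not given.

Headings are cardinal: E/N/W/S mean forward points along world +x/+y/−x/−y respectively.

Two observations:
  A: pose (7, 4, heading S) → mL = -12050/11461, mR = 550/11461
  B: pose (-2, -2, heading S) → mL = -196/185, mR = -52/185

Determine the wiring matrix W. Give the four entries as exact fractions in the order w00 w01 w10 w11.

obs A: pose=(7,4,S) → sL=100/157, sR=100/73, mL=-12050/11461, mR=550/11461
obs B: pose=(-2,-2,S) → sL=40/37, sR=8/5, mL=-196/185, mR=-52/185
sensor matrix S = [[100/157, 100/73], [40/37, 8/5]]; det S = -195840/424057
solve [mL_A; mL_B] = S·[w00; w01] and [mR_A; mR_B] = S·[w10; w11]:
  w00 = 1/2, w01 = -1, w10 = -1, w11 = 1/2

1/2 -1 -1 1/2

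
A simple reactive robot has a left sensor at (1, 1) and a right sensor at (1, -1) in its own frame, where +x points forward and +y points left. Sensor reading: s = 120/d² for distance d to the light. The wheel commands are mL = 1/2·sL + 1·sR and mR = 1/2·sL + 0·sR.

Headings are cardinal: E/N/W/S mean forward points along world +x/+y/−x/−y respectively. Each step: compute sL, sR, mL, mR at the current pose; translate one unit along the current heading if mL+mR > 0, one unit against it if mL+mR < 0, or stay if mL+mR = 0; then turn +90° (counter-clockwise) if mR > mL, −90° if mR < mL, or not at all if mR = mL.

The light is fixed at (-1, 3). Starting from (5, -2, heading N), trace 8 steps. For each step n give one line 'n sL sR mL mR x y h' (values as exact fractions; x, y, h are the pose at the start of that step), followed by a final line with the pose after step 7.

0 120/41 24/13 1764/533 60/41 5 -2 N
1 60/29 60/37 2850/1073 30/29 5 -1 E
2 120/89 120/61 14340/5429 60/89 6 -1 S
3 5/3 30/13 245/78 5/6 6 -2 W
4 120/41 24/13 1764/533 60/41 5 -2 N
5 60/29 60/37 2850/1073 30/29 5 -1 E
6 120/89 120/61 14340/5429 60/89 6 -1 S
7 5/3 30/13 245/78 5/6 6 -2 W
final 5 -2 N

n=0: pose=(5,-2,N); sL=120/41, sR=24/13; mL=1764/533, mR=60/41; mL+mR=2544/533 → advance +1; mR−mL=-24/13 → turn -1·90°
n=1: pose=(5,-1,E); sL=60/29, sR=60/37; mL=2850/1073, mR=30/29; mL+mR=3960/1073 → advance +1; mR−mL=-60/37 → turn -1·90°
n=2: pose=(6,-1,S); sL=120/89, sR=120/61; mL=14340/5429, mR=60/89; mL+mR=18000/5429 → advance +1; mR−mL=-120/61 → turn -1·90°
n=3: pose=(6,-2,W); sL=5/3, sR=30/13; mL=245/78, mR=5/6; mL+mR=155/39 → advance +1; mR−mL=-30/13 → turn -1·90°
n=4: pose=(5,-2,N); sL=120/41, sR=24/13; mL=1764/533, mR=60/41; mL+mR=2544/533 → advance +1; mR−mL=-24/13 → turn -1·90°
n=5: pose=(5,-1,E); sL=60/29, sR=60/37; mL=2850/1073, mR=30/29; mL+mR=3960/1073 → advance +1; mR−mL=-60/37 → turn -1·90°
n=6: pose=(6,-1,S); sL=120/89, sR=120/61; mL=14340/5429, mR=60/89; mL+mR=18000/5429 → advance +1; mR−mL=-120/61 → turn -1·90°
n=7: pose=(6,-2,W); sL=5/3, sR=30/13; mL=245/78, mR=5/6; mL+mR=155/39 → advance +1; mR−mL=-30/13 → turn -1·90°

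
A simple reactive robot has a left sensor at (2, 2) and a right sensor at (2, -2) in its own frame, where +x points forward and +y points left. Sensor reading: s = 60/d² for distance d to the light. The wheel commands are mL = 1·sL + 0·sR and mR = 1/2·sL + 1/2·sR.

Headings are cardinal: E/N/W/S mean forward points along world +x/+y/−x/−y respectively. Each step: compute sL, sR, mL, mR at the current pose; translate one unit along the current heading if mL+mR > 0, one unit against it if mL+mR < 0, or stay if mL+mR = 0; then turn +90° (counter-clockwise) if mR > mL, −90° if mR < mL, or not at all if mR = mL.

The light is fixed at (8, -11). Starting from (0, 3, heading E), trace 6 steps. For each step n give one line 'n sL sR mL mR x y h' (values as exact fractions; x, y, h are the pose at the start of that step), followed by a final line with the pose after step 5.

0 15/73 1/3 15/73 59/219 0 3 E
1 60/337 60/281 60/337 18540/94697 1 3 N
2 6/25 6/37 6/25 186/925 1 4 W
3 60/389 12/65 60/389 4284/25285 0 4 N
4 15/74 15/106 15/74 675/3922 0 5 W
5 12/89 60/373 12/89 4908/33197 -1 5 N
final -1 6 W

n=0: pose=(0,3,E); sL=15/73, sR=1/3; mL=15/73, mR=59/219; mL+mR=104/219 → advance +1; mR−mL=14/219 → turn +1·90°
n=1: pose=(1,3,N); sL=60/337, sR=60/281; mL=60/337, mR=18540/94697; mL+mR=35400/94697 → advance +1; mR−mL=1680/94697 → turn +1·90°
n=2: pose=(1,4,W); sL=6/25, sR=6/37; mL=6/25, mR=186/925; mL+mR=408/925 → advance +1; mR−mL=-36/925 → turn -1·90°
n=3: pose=(0,4,N); sL=60/389, sR=12/65; mL=60/389, mR=4284/25285; mL+mR=8184/25285 → advance +1; mR−mL=384/25285 → turn +1·90°
n=4: pose=(0,5,W); sL=15/74, sR=15/106; mL=15/74, mR=675/3922; mL+mR=735/1961 → advance +1; mR−mL=-60/1961 → turn -1·90°
n=5: pose=(-1,5,N); sL=12/89, sR=60/373; mL=12/89, mR=4908/33197; mL+mR=9384/33197 → advance +1; mR−mL=432/33197 → turn +1·90°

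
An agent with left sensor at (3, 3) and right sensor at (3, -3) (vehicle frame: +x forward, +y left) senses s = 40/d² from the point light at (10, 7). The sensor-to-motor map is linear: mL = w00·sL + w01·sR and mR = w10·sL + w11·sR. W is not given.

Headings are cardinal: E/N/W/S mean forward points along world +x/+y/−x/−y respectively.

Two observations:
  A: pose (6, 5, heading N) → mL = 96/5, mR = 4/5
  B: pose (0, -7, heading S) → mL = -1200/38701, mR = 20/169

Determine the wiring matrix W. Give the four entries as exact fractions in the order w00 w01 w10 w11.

-1 1 1 0

obs A: pose=(6,5,N) → sL=4/5, sR=20, mL=96/5, mR=4/5
obs B: pose=(0,-7,S) → sL=20/169, sR=20/229, mL=-1200/38701, mR=20/169
sensor matrix S = [[4/5, 20], [20/169, 20/229]]; det S = -88896/38701
solve [mL_A; mL_B] = S·[w00; w01] and [mR_A; mR_B] = S·[w10; w11]:
  w00 = -1, w01 = 1, w10 = 1, w11 = 0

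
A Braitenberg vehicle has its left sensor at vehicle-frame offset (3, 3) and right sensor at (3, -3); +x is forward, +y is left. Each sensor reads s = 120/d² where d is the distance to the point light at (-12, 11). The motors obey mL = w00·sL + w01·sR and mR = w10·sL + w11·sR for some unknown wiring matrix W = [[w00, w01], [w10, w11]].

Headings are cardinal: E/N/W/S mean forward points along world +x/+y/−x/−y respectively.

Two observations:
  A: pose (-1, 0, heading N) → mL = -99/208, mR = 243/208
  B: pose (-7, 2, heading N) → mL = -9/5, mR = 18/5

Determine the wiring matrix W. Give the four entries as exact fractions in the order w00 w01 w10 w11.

obs A: pose=(-1,0,N) → sL=15/16, sR=6/13, mL=-99/208, mR=243/208
obs B: pose=(-7,2,N) → sL=3, sR=6/5, mL=-9/5, mR=18/5
sensor matrix S = [[15/16, 6/13], [3, 6/5]]; det S = -27/104
solve [mL_A; mL_B] = S·[w00; w01] and [mR_A; mR_B] = S·[w10; w11]:
  w00 = -1, w01 = 1, w10 = 1, w11 = 1/2

-1 1 1 1/2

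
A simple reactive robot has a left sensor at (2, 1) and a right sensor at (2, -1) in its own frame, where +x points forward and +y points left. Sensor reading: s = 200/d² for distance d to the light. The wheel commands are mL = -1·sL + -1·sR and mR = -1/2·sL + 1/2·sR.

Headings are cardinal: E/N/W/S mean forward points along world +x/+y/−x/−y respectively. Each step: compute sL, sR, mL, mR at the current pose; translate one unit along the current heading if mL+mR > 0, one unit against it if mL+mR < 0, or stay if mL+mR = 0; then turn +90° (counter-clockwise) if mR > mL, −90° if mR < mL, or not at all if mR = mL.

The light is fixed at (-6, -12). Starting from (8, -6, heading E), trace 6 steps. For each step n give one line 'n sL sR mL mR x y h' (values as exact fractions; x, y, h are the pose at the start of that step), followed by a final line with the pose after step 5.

0 40/61 200/281 -23440/17141 480/17141 8 -6 E
1 25/26 10/13 -45/26 -5/52 7 -6 N
2 200/137 200/157 -58800/21509 -2000/21509 7 -7 W
3 100/117 100/89 -20600/10413 1400/10413 8 -7 S
4 40/61 200/281 -23440/17141 480/17141 8 -6 E
5 25/26 10/13 -45/26 -5/52 7 -6 N
final 7 -7 W

n=0: pose=(8,-6,E); sL=40/61, sR=200/281; mL=-23440/17141, mR=480/17141; mL+mR=-22960/17141 → advance -1; mR−mL=23920/17141 → turn +1·90°
n=1: pose=(7,-6,N); sL=25/26, sR=10/13; mL=-45/26, mR=-5/52; mL+mR=-95/52 → advance -1; mR−mL=85/52 → turn +1·90°
n=2: pose=(7,-7,W); sL=200/137, sR=200/157; mL=-58800/21509, mR=-2000/21509; mL+mR=-60800/21509 → advance -1; mR−mL=56800/21509 → turn +1·90°
n=3: pose=(8,-7,S); sL=100/117, sR=100/89; mL=-20600/10413, mR=1400/10413; mL+mR=-6400/3471 → advance -1; mR−mL=22000/10413 → turn +1·90°
n=4: pose=(8,-6,E); sL=40/61, sR=200/281; mL=-23440/17141, mR=480/17141; mL+mR=-22960/17141 → advance -1; mR−mL=23920/17141 → turn +1·90°
n=5: pose=(7,-6,N); sL=25/26, sR=10/13; mL=-45/26, mR=-5/52; mL+mR=-95/52 → advance -1; mR−mL=85/52 → turn +1·90°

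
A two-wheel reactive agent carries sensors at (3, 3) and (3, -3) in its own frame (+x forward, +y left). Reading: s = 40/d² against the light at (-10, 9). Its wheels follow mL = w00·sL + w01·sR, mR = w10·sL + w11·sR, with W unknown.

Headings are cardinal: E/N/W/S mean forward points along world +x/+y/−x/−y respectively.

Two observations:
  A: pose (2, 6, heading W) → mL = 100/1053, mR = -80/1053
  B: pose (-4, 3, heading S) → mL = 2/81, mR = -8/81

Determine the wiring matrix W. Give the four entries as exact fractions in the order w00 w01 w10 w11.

1 -1/2 1/2 -1/2

obs A: pose=(2,6,W) → sL=40/117, sR=40/81, mL=100/1053, mR=-80/1053
obs B: pose=(-4,3,S) → sL=20/81, sR=4/9, mL=2/81, mR=-8/81
sensor matrix S = [[40/117, 40/81], [20/81, 4/9]]; det S = 2560/85293
solve [mL_A; mL_B] = S·[w00; w01] and [mR_A; mR_B] = S·[w10; w11]:
  w00 = 1, w01 = -1/2, w10 = 1/2, w11 = -1/2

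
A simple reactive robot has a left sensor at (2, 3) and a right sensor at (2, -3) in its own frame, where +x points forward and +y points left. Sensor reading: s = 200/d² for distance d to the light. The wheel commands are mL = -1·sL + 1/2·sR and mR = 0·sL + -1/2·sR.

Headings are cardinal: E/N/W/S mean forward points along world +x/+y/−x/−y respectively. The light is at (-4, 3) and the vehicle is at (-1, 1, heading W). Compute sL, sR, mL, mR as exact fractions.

left sensor world pos  = (-3, -2); dL² = 26
right sensor world pos = (-3, 4); dR² = 2
sL = 200/26 = 100/13
sR = 200/2 = 100
mL = -1·sL + 1/2·sR = 550/13
mR = 0·sL + -1/2·sR = -50

100/13 100 550/13 -50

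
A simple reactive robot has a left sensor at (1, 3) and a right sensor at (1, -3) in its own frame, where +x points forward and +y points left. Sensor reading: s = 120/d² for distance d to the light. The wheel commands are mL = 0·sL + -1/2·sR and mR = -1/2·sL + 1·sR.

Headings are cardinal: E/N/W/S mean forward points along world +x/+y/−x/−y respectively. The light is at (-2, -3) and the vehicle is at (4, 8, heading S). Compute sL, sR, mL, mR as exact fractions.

120/181 120/109 -60/109 15180/19729

left sensor world pos  = (7, 7); dL² = 181
right sensor world pos = (1, 7); dR² = 109
sL = 120/181 = 120/181
sR = 120/109 = 120/109
mL = 0·sL + -1/2·sR = -60/109
mR = -1/2·sL + 1·sR = 15180/19729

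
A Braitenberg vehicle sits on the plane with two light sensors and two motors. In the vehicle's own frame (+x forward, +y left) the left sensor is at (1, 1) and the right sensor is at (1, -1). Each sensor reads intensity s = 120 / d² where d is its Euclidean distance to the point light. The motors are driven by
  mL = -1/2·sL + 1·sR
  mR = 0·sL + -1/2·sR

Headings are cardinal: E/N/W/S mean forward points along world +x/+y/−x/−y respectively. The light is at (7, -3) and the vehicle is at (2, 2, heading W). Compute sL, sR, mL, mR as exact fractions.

left sensor world pos  = (1, 1); dL² = 52
right sensor world pos = (1, 3); dR² = 72
sL = 120/52 = 30/13
sR = 120/72 = 5/3
mL = -1/2·sL + 1·sR = 20/39
mR = 0·sL + -1/2·sR = -5/6

30/13 5/3 20/39 -5/6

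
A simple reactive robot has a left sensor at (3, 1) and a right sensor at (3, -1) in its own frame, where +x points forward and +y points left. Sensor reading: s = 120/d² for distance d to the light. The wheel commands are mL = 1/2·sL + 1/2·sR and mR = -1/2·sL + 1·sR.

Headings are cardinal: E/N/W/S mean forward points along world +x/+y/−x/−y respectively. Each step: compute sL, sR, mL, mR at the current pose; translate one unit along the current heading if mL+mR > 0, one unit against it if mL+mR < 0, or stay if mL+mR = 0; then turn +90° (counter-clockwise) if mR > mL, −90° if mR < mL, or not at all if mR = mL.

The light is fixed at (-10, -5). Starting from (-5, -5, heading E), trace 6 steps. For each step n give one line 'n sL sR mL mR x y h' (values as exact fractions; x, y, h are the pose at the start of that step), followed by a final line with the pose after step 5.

n=0: pose=(-5,-5,E); sL=24/13, sR=24/13; mL=24/13, mR=12/13; mL+mR=36/13 → advance +1; mR−mL=-12/13 → turn -1·90°
n=1: pose=(-4,-5,S); sL=60/29, sR=60/17; mL=1380/493, mR=1230/493; mL+mR=90/17 → advance +1; mR−mL=-150/493 → turn -1·90°
n=2: pose=(-4,-6,W); sL=120/13, sR=40/3; mL=440/39, mR=340/39; mL+mR=20 → advance +1; mR−mL=-100/39 → turn -1·90°
n=3: pose=(-5,-6,N); sL=6, sR=3; mL=9/2, mR=0; mL+mR=9/2 → advance +1; mR−mL=-9/2 → turn -1·90°
n=4: pose=(-5,-5,E); sL=24/13, sR=24/13; mL=24/13, mR=12/13; mL+mR=36/13 → advance +1; mR−mL=-12/13 → turn -1·90°
n=5: pose=(-4,-5,S); sL=60/29, sR=60/17; mL=1380/493, mR=1230/493; mL+mR=90/17 → advance +1; mR−mL=-150/493 → turn -1·90°

0 24/13 24/13 24/13 12/13 -5 -5 E
1 60/29 60/17 1380/493 1230/493 -4 -5 S
2 120/13 40/3 440/39 340/39 -4 -6 W
3 6 3 9/2 0 -5 -6 N
4 24/13 24/13 24/13 12/13 -5 -5 E
5 60/29 60/17 1380/493 1230/493 -4 -5 S
final -4 -6 W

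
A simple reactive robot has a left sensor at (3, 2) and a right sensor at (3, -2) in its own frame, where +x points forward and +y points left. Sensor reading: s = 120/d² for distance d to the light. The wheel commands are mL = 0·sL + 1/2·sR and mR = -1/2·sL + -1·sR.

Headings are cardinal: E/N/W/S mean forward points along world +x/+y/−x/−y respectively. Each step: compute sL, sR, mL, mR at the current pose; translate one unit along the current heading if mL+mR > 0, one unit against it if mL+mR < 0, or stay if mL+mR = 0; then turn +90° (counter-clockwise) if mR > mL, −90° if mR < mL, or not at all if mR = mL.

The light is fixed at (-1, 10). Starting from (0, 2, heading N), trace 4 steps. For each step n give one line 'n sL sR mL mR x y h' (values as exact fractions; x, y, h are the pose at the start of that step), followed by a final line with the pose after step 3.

0 60/13 60/17 30/17 -1290/221 0 2 N
1 24/13 120/137 60/137 -3204/1781 0 1 E
2 30/37 30/37 15/37 -45/37 -1 1 S
3 120/109 8/3 4/3 -1052/327 -1 2 W
final 0 2 N

n=0: pose=(0,2,N); sL=60/13, sR=60/17; mL=30/17, mR=-1290/221; mL+mR=-900/221 → advance -1; mR−mL=-1680/221 → turn -1·90°
n=1: pose=(0,1,E); sL=24/13, sR=120/137; mL=60/137, mR=-3204/1781; mL+mR=-2424/1781 → advance -1; mR−mL=-3984/1781 → turn -1·90°
n=2: pose=(-1,1,S); sL=30/37, sR=30/37; mL=15/37, mR=-45/37; mL+mR=-30/37 → advance -1; mR−mL=-60/37 → turn -1·90°
n=3: pose=(-1,2,W); sL=120/109, sR=8/3; mL=4/3, mR=-1052/327; mL+mR=-616/327 → advance -1; mR−mL=-496/109 → turn -1·90°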